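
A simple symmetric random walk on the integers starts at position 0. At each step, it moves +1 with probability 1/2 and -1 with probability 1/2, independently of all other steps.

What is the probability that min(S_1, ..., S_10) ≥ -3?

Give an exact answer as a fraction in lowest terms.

Answer: 99/128

Derivation:
Let f(t,s) = #length-t paths at position s with S_1..S_t all ≥ -3.
f(t,s) = f(t-1,s-1) + f(t-1,s+1) for s ≥ -3; f(t,s) = 0 for s < -3.
t=0: f(0,0)=1
t=1: f(1,-1)=1 f(1,1)=1
t=2: f(2,-2)=1 f(2,0)=2 f(2,2)=1
t=3: f(3,-3)=1 f(3,-1)=3 f(3,1)=3 f(3,3)=1
t=4: f(4,-2)=4 f(4,0)=6 f(4,2)=4 f(4,4)=1
t=5: f(5,-3)=4 f(5,-1)=10 f(5,1)=10 f(5,3)=5 f(5,5)=1
t=6: f(6,-2)=14 f(6,0)=20 f(6,2)=15 f(6,4)=6 f(6,6)=1
t=7: f(7,-3)=14 f(7,-1)=34 f(7,1)=35 f(7,3)=21 f(7,5)=7 f(7,7)=1
t=8: f(8,-2)=48 f(8,0)=69 f(8,2)=56 f(8,4)=28 f(8,6)=8 f(8,8)=1
t=9: f(9,-3)=48 f(9,-1)=117 f(9,1)=125 f(9,3)=84 f(9,5)=36 f(9,7)=9 f(9,9)=1
t=10: f(10,-2)=165 f(10,0)=242 f(10,2)=209 f(10,4)=120 f(10,6)=45 f(10,8)=10 f(10,10)=1
Σ_s f(10,s) = 792
P = 792/1024 = 99/128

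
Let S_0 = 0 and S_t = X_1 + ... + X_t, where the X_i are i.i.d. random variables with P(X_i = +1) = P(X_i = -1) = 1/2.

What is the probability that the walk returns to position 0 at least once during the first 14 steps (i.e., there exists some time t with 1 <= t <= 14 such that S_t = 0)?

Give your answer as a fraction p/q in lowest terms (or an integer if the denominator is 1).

Answer: 1619/2048

Derivation:
Count via complement. Let g(t,s) = #length-t paths at position s with S_1..S_t all ≠ 0.
g(t,s) = g(t-1,s-1) + g(t-1,s+1) for s ≠ 0; g(t,0) = 0.
t=0: g(0,0)=1
t=1: g(1,-1)=1 g(1,1)=1
t=2: g(2,-2)=1 g(2,2)=1
t=3: g(3,-3)=1 g(3,-1)=1 g(3,1)=1 g(3,3)=1
t=4: g(4,-4)=1 g(4,-2)=2 g(4,2)=2 g(4,4)=1
t=5: g(5,-5)=1 g(5,-3)=3 g(5,-1)=2 g(5,1)=2 g(5,3)=3 g(5,5)=1
t=6: g(6,-6)=1 g(6,-4)=4 g(6,-2)=5 g(6,2)=5 g(6,4)=4 g(6,6)=1
t=7: g(7,-7)=1 g(7,-5)=5 g(7,-3)=9 g(7,-1)=5 g(7,1)=5 g(7,3)=9 g(7,5)=5 g(7,7)=1
t=8: g(8,-8)=1 g(8,-6)=6 g(8,-4)=14 g(8,-2)=14 g(8,2)=14 g(8,4)=14 g(8,6)=6 g(8,8)=1
t=9: g(9,-9)=1 g(9,-7)=7 g(9,-5)=20 g(9,-3)=28 g(9,-1)=14 g(9,1)=14 g(9,3)=28 g(9,5)=20 g(9,7)=7 g(9,9)=1
t=10: g(10,-10)=1 g(10,-8)=8 g(10,-6)=27 g(10,-4)=48 g(10,-2)=42 g(10,2)=42 g(10,4)=48 g(10,6)=27 g(10,8)=8 g(10,10)=1
t=11: g(11,-11)=1 g(11,-9)=9 g(11,-7)=35 g(11,-5)=75 g(11,-3)=90 g(11,-1)=42 g(11,1)=42 g(11,3)=90 g(11,5)=75 g(11,7)=35 g(11,9)=9 g(11,11)=1
t=12: g(12,-12)=1 g(12,-10)=10 g(12,-8)=44 g(12,-6)=110 g(12,-4)=165 g(12,-2)=132 g(12,2)=132 g(12,4)=165 g(12,6)=110 g(12,8)=44 g(12,10)=10 g(12,12)=1
t=13: g(13,-13)=1 g(13,-11)=11 g(13,-9)=54 g(13,-7)=154 g(13,-5)=275 g(13,-3)=297 g(13,-1)=132 g(13,1)=132 g(13,3)=297 g(13,5)=275 g(13,7)=154 g(13,9)=54 g(13,11)=11 g(13,13)=1
t=14: g(14,-14)=1 g(14,-12)=12 g(14,-10)=65 g(14,-8)=208 g(14,-6)=429 g(14,-4)=572 g(14,-2)=429 g(14,2)=429 g(14,4)=572 g(14,6)=429 g(14,8)=208 g(14,10)=65 g(14,12)=12 g(14,14)=1
Paths never hitting 0: Σ_s g(14,s) = 3432
Paths hitting 0: 2^14 - 3432 = 12952
P = 12952/16384 = 1619/2048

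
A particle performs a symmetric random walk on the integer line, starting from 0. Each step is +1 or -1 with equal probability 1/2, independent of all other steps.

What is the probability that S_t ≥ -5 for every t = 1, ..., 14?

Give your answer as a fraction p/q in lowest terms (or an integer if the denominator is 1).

Answer: 14443/16384

Derivation:
Let f(t,s) = #length-t paths at position s with S_1..S_t all ≥ -5.
f(t,s) = f(t-1,s-1) + f(t-1,s+1) for s ≥ -5; f(t,s) = 0 for s < -5.
t=0: f(0,0)=1
t=1: f(1,-1)=1 f(1,1)=1
t=2: f(2,-2)=1 f(2,0)=2 f(2,2)=1
t=3: f(3,-3)=1 f(3,-1)=3 f(3,1)=3 f(3,3)=1
t=4: f(4,-4)=1 f(4,-2)=4 f(4,0)=6 f(4,2)=4 f(4,4)=1
t=5: f(5,-5)=1 f(5,-3)=5 f(5,-1)=10 f(5,1)=10 f(5,3)=5 f(5,5)=1
t=6: f(6,-4)=6 f(6,-2)=15 f(6,0)=20 f(6,2)=15 f(6,4)=6 f(6,6)=1
t=7: f(7,-5)=6 f(7,-3)=21 f(7,-1)=35 f(7,1)=35 f(7,3)=21 f(7,5)=7 f(7,7)=1
t=8: f(8,-4)=27 f(8,-2)=56 f(8,0)=70 f(8,2)=56 f(8,4)=28 f(8,6)=8 f(8,8)=1
t=9: f(9,-5)=27 f(9,-3)=83 f(9,-1)=126 f(9,1)=126 f(9,3)=84 f(9,5)=36 f(9,7)=9 f(9,9)=1
t=10: f(10,-4)=110 f(10,-2)=209 f(10,0)=252 f(10,2)=210 f(10,4)=120 f(10,6)=45 f(10,8)=10 f(10,10)=1
t=11: f(11,-5)=110 f(11,-3)=319 f(11,-1)=461 f(11,1)=462 f(11,3)=330 f(11,5)=165 f(11,7)=55 f(11,9)=11 f(11,11)=1
t=12: f(12,-4)=429 f(12,-2)=780 f(12,0)=923 f(12,2)=792 f(12,4)=495 f(12,6)=220 f(12,8)=66 f(12,10)=12 f(12,12)=1
t=13: f(13,-5)=429 f(13,-3)=1209 f(13,-1)=1703 f(13,1)=1715 f(13,3)=1287 f(13,5)=715 f(13,7)=286 f(13,9)=78 f(13,11)=13 f(13,13)=1
t=14: f(14,-4)=1638 f(14,-2)=2912 f(14,0)=3418 f(14,2)=3002 f(14,4)=2002 f(14,6)=1001 f(14,8)=364 f(14,10)=91 f(14,12)=14 f(14,14)=1
Σ_s f(14,s) = 14443
P = 14443/16384 = 14443/16384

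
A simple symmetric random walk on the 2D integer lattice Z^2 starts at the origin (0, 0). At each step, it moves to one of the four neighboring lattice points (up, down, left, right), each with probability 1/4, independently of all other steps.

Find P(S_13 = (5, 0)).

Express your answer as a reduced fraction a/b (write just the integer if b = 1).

Let h be the number of horizontal steps (so 13-h are vertical). To end at (5,0) need (h+5)/2 right-steps and ((13-h)+0)/2 up-steps.
Sum over h with 5 ≤ h ≤ 13, h ≡ 1 (mod 2), 13-h ≡ 0 (mod 2):
h=5: C(13,5)·C(5,5)·C(8,4) = 1287·1·70 = 90090
h=7: C(13,7)·C(7,6)·C(6,3) = 1716·7·20 = 240240
h=9: C(13,9)·C(9,7)·C(4,2) = 715·36·6 = 154440
h=11: C(13,11)·C(11,8)·C(2,1) = 78·165·2 = 25740
h=13: C(13,13)·C(13,9)·C(0,0) = 1·715·1 = 715
Total favorable: 511225
Total paths: 4^13 = 67108864
P = 511225/67108864 = 511225/67108864

Answer: 511225/67108864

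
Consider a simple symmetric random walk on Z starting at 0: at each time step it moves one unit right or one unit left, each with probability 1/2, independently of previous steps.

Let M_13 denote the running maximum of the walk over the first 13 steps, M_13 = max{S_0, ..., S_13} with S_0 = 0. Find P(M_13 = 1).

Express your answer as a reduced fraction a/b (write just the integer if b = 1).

Answer: 429/2048

Derivation:
Let M_13 = max(S_0,...,S_13). Use the reflection principle: for j ≥ 1, #{paths with M_13 ≥ j} = #{S_13 ≥ j} + #{S_13 ≥ j+1}.
By reflection, #{M_13 ≥ 1} = #{S_13 ≥ 1} + #{S_13 ≥ 2} = 4096 + 2380 = 6476.
#{M_13 ≥ 2} = #{S_13 ≥ 2} + #{S_13 ≥ 3} = 2380 + 2380 = 4760.
#{M_13 = 1} = 6476 - 4760 = 1716.
P(M_13 = 1) = 1716/8192 = 429/2048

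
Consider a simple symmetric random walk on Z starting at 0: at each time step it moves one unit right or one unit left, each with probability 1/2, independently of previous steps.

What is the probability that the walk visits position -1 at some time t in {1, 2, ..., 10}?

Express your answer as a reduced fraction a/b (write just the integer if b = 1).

Answer: 193/256

Derivation:
Count via complement. Let g(t,s) = #length-t paths at position s with S_1..S_t all ≠ -1.
g(t,s) = g(t-1,s-1) + g(t-1,s+1) for s ≠ -1; g(t,-1) = 0.
t=0: g(0,0)=1
t=1: g(1,1)=1
t=2: g(2,0)=1 g(2,2)=1
t=3: g(3,1)=2 g(3,3)=1
t=4: g(4,0)=2 g(4,2)=3 g(4,4)=1
t=5: g(5,1)=5 g(5,3)=4 g(5,5)=1
t=6: g(6,0)=5 g(6,2)=9 g(6,4)=5 g(6,6)=1
t=7: g(7,1)=14 g(7,3)=14 g(7,5)=6 g(7,7)=1
t=8: g(8,0)=14 g(8,2)=28 g(8,4)=20 g(8,6)=7 g(8,8)=1
t=9: g(9,1)=42 g(9,3)=48 g(9,5)=27 g(9,7)=8 g(9,9)=1
t=10: g(10,0)=42 g(10,2)=90 g(10,4)=75 g(10,6)=35 g(10,8)=9 g(10,10)=1
Paths never hitting -1: Σ_s g(10,s) = 252
Paths hitting -1: 2^10 - 252 = 772
P = 772/1024 = 193/256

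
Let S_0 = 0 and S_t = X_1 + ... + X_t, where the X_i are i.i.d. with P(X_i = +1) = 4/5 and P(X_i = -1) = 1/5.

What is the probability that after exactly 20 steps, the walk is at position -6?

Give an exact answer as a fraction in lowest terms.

To reach position -6 after 20 steps: need 7 steps of +1 and 13 steps of -1.
Number of such sequences: C(20,7) = 77520
Each has probability (4/5)^7 · (1/5)^13 = 16384/95367431640625
P = 77520 · 16384/95367431640625 = 254017536/19073486328125

Answer: 254017536/19073486328125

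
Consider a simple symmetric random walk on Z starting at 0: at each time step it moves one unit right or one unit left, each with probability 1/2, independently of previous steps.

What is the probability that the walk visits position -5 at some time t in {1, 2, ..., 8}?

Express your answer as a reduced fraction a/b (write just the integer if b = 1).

Count via complement. Let g(t,s) = #length-t paths at position s with S_1..S_t all ≠ -5.
g(t,s) = g(t-1,s-1) + g(t-1,s+1) for s ≠ -5; g(t,-5) = 0.
t=0: g(0,0)=1
t=1: g(1,-1)=1 g(1,1)=1
t=2: g(2,-2)=1 g(2,0)=2 g(2,2)=1
t=3: g(3,-3)=1 g(3,-1)=3 g(3,1)=3 g(3,3)=1
t=4: g(4,-4)=1 g(4,-2)=4 g(4,0)=6 g(4,2)=4 g(4,4)=1
t=5: g(5,-3)=5 g(5,-1)=10 g(5,1)=10 g(5,3)=5 g(5,5)=1
t=6: g(6,-4)=5 g(6,-2)=15 g(6,0)=20 g(6,2)=15 g(6,4)=6 g(6,6)=1
t=7: g(7,-3)=20 g(7,-1)=35 g(7,1)=35 g(7,3)=21 g(7,5)=7 g(7,7)=1
t=8: g(8,-4)=20 g(8,-2)=55 g(8,0)=70 g(8,2)=56 g(8,4)=28 g(8,6)=8 g(8,8)=1
Paths never hitting -5: Σ_s g(8,s) = 238
Paths hitting -5: 2^8 - 238 = 18
P = 18/256 = 9/128

Answer: 9/128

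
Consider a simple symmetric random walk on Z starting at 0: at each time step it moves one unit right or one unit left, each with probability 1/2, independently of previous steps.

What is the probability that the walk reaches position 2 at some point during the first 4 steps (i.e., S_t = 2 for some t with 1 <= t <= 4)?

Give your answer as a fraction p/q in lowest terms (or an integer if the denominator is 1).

Count via complement. Let g(t,s) = #length-t paths at position s with S_1..S_t all ≠ 2.
g(t,s) = g(t-1,s-1) + g(t-1,s+1) for s ≠ 2; g(t,2) = 0.
t=0: g(0,0)=1
t=1: g(1,-1)=1 g(1,1)=1
t=2: g(2,-2)=1 g(2,0)=2
t=3: g(3,-3)=1 g(3,-1)=3 g(3,1)=2
t=4: g(4,-4)=1 g(4,-2)=4 g(4,0)=5
Paths never hitting 2: Σ_s g(4,s) = 10
Paths hitting 2: 2^4 - 10 = 6
P = 6/16 = 3/8

Answer: 3/8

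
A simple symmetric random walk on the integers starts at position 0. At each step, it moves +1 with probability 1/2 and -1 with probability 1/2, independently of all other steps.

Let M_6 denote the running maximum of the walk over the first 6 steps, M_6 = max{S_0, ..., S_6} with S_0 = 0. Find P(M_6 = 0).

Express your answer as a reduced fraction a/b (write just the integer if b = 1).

Answer: 5/16

Derivation:
Let M_6 = max(S_0,...,S_6). Use the reflection principle: for j ≥ 1, #{paths with M_6 ≥ j} = #{S_6 ≥ j} + #{S_6 ≥ j+1}.
P(M_6 ≥ 0) = 1 since S_0 = 0, so #{M_6 ≥ 0} = 64.
#{M_6 ≥ 1} = #{S_6 ≥ 1} + #{S_6 ≥ 2} = 22 + 22 = 44.
#{M_6 = 0} = 64 - 44 = 20.
P(M_6 = 0) = 20/64 = 5/16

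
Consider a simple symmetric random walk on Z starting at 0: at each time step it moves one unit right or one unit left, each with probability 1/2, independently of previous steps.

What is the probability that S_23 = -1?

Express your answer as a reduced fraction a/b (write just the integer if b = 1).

To reach position -1 after 23 steps: need 11 steps of +1 and 12 of -1.
Favorable paths: C(23,11) = 1352078
Total paths: 2^23 = 8388608
P = 1352078/8388608 = 676039/4194304

Answer: 676039/4194304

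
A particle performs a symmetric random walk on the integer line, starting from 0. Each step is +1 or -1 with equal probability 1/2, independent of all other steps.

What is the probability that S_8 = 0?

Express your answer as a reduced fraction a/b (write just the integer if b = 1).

To return to 0 after 8 steps: need exactly 4 steps of +1 and 4 of -1.
Favorable paths: C(8,4) = 70
Total paths: 2^8 = 256
P = 70/256 = 35/128

Answer: 35/128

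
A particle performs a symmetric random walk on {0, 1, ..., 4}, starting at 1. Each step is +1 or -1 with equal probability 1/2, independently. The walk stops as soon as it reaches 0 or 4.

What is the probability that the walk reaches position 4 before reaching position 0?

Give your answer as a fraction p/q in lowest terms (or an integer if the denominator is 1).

Symmetric walk (p = 1/2): the harmonic-function argument gives P(hit 4 before 0 | start at 1) = a/N.
P = 1/4 = 1/4

Answer: 1/4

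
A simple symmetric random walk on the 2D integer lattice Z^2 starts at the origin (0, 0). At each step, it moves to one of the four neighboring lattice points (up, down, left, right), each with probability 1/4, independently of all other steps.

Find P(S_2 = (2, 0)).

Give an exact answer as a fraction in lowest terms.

Answer: 1/16

Derivation:
Let h be the number of horizontal steps (so 2-h are vertical). To end at (2,0) need (h+2)/2 right-steps and ((2-h)+0)/2 up-steps.
Sum over h with 2 ≤ h ≤ 2, h ≡ 0 (mod 2), 2-h ≡ 0 (mod 2):
h=2: C(2,2)·C(2,2)·C(0,0) = 1·1·1 = 1
Total favorable: 1
Total paths: 4^2 = 16
P = 1/16 = 1/16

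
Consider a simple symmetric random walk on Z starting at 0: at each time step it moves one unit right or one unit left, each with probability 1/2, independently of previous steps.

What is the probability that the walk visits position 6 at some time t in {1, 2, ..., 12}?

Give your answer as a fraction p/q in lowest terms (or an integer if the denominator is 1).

Count via complement. Let g(t,s) = #length-t paths at position s with S_1..S_t all ≠ 6.
g(t,s) = g(t-1,s-1) + g(t-1,s+1) for s ≠ 6; g(t,6) = 0.
t=0: g(0,0)=1
t=1: g(1,-1)=1 g(1,1)=1
t=2: g(2,-2)=1 g(2,0)=2 g(2,2)=1
t=3: g(3,-3)=1 g(3,-1)=3 g(3,1)=3 g(3,3)=1
t=4: g(4,-4)=1 g(4,-2)=4 g(4,0)=6 g(4,2)=4 g(4,4)=1
t=5: g(5,-5)=1 g(5,-3)=5 g(5,-1)=10 g(5,1)=10 g(5,3)=5 g(5,5)=1
t=6: g(6,-6)=1 g(6,-4)=6 g(6,-2)=15 g(6,0)=20 g(6,2)=15 g(6,4)=6
t=7: g(7,-7)=1 g(7,-5)=7 g(7,-3)=21 g(7,-1)=35 g(7,1)=35 g(7,3)=21 g(7,5)=6
t=8: g(8,-8)=1 g(8,-6)=8 g(8,-4)=28 g(8,-2)=56 g(8,0)=70 g(8,2)=56 g(8,4)=27
t=9: g(9,-9)=1 g(9,-7)=9 g(9,-5)=36 g(9,-3)=84 g(9,-1)=126 g(9,1)=126 g(9,3)=83 g(9,5)=27
t=10: g(10,-10)=1 g(10,-8)=10 g(10,-6)=45 g(10,-4)=120 g(10,-2)=210 g(10,0)=252 g(10,2)=209 g(10,4)=110
t=11: g(11,-11)=1 g(11,-9)=11 g(11,-7)=55 g(11,-5)=165 g(11,-3)=330 g(11,-1)=462 g(11,1)=461 g(11,3)=319 g(11,5)=110
t=12: g(12,-12)=1 g(12,-10)=12 g(12,-8)=66 g(12,-6)=220 g(12,-4)=495 g(12,-2)=792 g(12,0)=923 g(12,2)=780 g(12,4)=429
Paths never hitting 6: Σ_s g(12,s) = 3718
Paths hitting 6: 2^12 - 3718 = 378
P = 378/4096 = 189/2048

Answer: 189/2048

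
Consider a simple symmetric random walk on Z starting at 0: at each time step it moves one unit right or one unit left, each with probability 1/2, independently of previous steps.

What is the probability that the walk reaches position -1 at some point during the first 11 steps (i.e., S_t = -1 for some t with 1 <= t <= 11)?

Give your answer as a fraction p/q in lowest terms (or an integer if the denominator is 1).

Answer: 793/1024

Derivation:
Count via complement. Let g(t,s) = #length-t paths at position s with S_1..S_t all ≠ -1.
g(t,s) = g(t-1,s-1) + g(t-1,s+1) for s ≠ -1; g(t,-1) = 0.
t=0: g(0,0)=1
t=1: g(1,1)=1
t=2: g(2,0)=1 g(2,2)=1
t=3: g(3,1)=2 g(3,3)=1
t=4: g(4,0)=2 g(4,2)=3 g(4,4)=1
t=5: g(5,1)=5 g(5,3)=4 g(5,5)=1
t=6: g(6,0)=5 g(6,2)=9 g(6,4)=5 g(6,6)=1
t=7: g(7,1)=14 g(7,3)=14 g(7,5)=6 g(7,7)=1
t=8: g(8,0)=14 g(8,2)=28 g(8,4)=20 g(8,6)=7 g(8,8)=1
t=9: g(9,1)=42 g(9,3)=48 g(9,5)=27 g(9,7)=8 g(9,9)=1
t=10: g(10,0)=42 g(10,2)=90 g(10,4)=75 g(10,6)=35 g(10,8)=9 g(10,10)=1
t=11: g(11,1)=132 g(11,3)=165 g(11,5)=110 g(11,7)=44 g(11,9)=10 g(11,11)=1
Paths never hitting -1: Σ_s g(11,s) = 462
Paths hitting -1: 2^11 - 462 = 1586
P = 1586/2048 = 793/1024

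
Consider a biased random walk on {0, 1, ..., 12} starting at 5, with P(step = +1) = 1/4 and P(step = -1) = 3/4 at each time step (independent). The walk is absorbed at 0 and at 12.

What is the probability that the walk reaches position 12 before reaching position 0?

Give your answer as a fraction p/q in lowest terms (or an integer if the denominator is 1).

Biased walk: p = 1/4, q = 3/4, r = q/p = 3
Gambler's ruin: P(hit 12 before 0 | start at 5) = (1 - r^a)/(1 - r^N)
r^5 = 243; r^12 = 531441
P = (1 - 243) / (1 - 531441) = -242 / -531440 = 121/265720

Answer: 121/265720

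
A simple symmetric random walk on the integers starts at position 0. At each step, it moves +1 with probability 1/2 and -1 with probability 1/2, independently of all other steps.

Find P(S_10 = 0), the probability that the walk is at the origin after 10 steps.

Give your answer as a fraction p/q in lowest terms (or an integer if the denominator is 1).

Answer: 63/256

Derivation:
To return to 0 after 10 steps: need exactly 5 steps of +1 and 5 of -1.
Favorable paths: C(10,5) = 252
Total paths: 2^10 = 1024
P = 252/1024 = 63/256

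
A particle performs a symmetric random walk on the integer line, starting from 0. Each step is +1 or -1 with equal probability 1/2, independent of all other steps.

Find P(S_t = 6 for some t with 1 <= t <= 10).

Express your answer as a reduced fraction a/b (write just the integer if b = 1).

Answer: 67/1024

Derivation:
Count via complement. Let g(t,s) = #length-t paths at position s with S_1..S_t all ≠ 6.
g(t,s) = g(t-1,s-1) + g(t-1,s+1) for s ≠ 6; g(t,6) = 0.
t=0: g(0,0)=1
t=1: g(1,-1)=1 g(1,1)=1
t=2: g(2,-2)=1 g(2,0)=2 g(2,2)=1
t=3: g(3,-3)=1 g(3,-1)=3 g(3,1)=3 g(3,3)=1
t=4: g(4,-4)=1 g(4,-2)=4 g(4,0)=6 g(4,2)=4 g(4,4)=1
t=5: g(5,-5)=1 g(5,-3)=5 g(5,-1)=10 g(5,1)=10 g(5,3)=5 g(5,5)=1
t=6: g(6,-6)=1 g(6,-4)=6 g(6,-2)=15 g(6,0)=20 g(6,2)=15 g(6,4)=6
t=7: g(7,-7)=1 g(7,-5)=7 g(7,-3)=21 g(7,-1)=35 g(7,1)=35 g(7,3)=21 g(7,5)=6
t=8: g(8,-8)=1 g(8,-6)=8 g(8,-4)=28 g(8,-2)=56 g(8,0)=70 g(8,2)=56 g(8,4)=27
t=9: g(9,-9)=1 g(9,-7)=9 g(9,-5)=36 g(9,-3)=84 g(9,-1)=126 g(9,1)=126 g(9,3)=83 g(9,5)=27
t=10: g(10,-10)=1 g(10,-8)=10 g(10,-6)=45 g(10,-4)=120 g(10,-2)=210 g(10,0)=252 g(10,2)=209 g(10,4)=110
Paths never hitting 6: Σ_s g(10,s) = 957
Paths hitting 6: 2^10 - 957 = 67
P = 67/1024 = 67/1024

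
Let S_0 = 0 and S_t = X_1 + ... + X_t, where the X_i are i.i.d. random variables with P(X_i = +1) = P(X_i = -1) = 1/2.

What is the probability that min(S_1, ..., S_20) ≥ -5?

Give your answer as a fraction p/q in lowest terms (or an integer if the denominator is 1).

Let f(t,s) = #length-t paths at position s with S_1..S_t all ≥ -5.
f(t,s) = f(t-1,s-1) + f(t-1,s+1) for s ≥ -5; f(t,s) = 0 for s < -5.
t=0: f(0,0)=1
t=1: f(1,-1)=1 f(1,1)=1
t=2: f(2,-2)=1 f(2,0)=2 f(2,2)=1
t=3: f(3,-3)=1 f(3,-1)=3 f(3,1)=3 f(3,3)=1
t=4: f(4,-4)=1 f(4,-2)=4 f(4,0)=6 f(4,2)=4 f(4,4)=1
t=5: f(5,-5)=1 f(5,-3)=5 f(5,-1)=10 f(5,1)=10 f(5,3)=5 f(5,5)=1
t=6: f(6,-4)=6 f(6,-2)=15 f(6,0)=20 f(6,2)=15 f(6,4)=6 f(6,6)=1
t=7: f(7,-5)=6 f(7,-3)=21 f(7,-1)=35 f(7,1)=35 f(7,3)=21 f(7,5)=7 f(7,7)=1
t=8: f(8,-4)=27 f(8,-2)=56 f(8,0)=70 f(8,2)=56 f(8,4)=28 f(8,6)=8 f(8,8)=1
t=9: f(9,-5)=27 f(9,-3)=83 f(9,-1)=126 f(9,1)=126 f(9,3)=84 f(9,5)=36 f(9,7)=9 f(9,9)=1
t=10: f(10,-4)=110 f(10,-2)=209 f(10,0)=252 f(10,2)=210 f(10,4)=120 f(10,6)=45 f(10,8)=10 f(10,10)=1
t=11: f(11,-5)=110 f(11,-3)=319 f(11,-1)=461 f(11,1)=462 f(11,3)=330 f(11,5)=165 f(11,7)=55 f(11,9)=11 f(11,11)=1
t=12: f(12,-4)=429 f(12,-2)=780 f(12,0)=923 f(12,2)=792 f(12,4)=495 f(12,6)=220 f(12,8)=66 f(12,10)=12 f(12,12)=1
t=13: f(13,-5)=429 f(13,-3)=1209 f(13,-1)=1703 f(13,1)=1715 f(13,3)=1287 f(13,5)=715 f(13,7)=286 f(13,9)=78 f(13,11)=13 f(13,13)=1
t=14: f(14,-4)=1638 f(14,-2)=2912 f(14,0)=3418 f(14,2)=3002 f(14,4)=2002 f(14,6)=1001 f(14,8)=364 f(14,10)=91 f(14,12)=14 f(14,14)=1
t=15: f(15,-5)=1638 f(15,-3)=4550 f(15,-1)=6330 f(15,1)=6420 f(15,3)=5004 f(15,5)=3003 f(15,7)=1365 f(15,9)=455 f(15,11)=105 f(15,13)=15 f(15,15)=1
t=16: f(16,-4)=6188 f(16,-2)=10880 f(16,0)=12750 f(16,2)=11424 f(16,4)=8007 f(16,6)=4368 f(16,8)=1820 f(16,10)=560 f(16,12)=120 f(16,14)=16 f(16,16)=1
t=17: f(17,-5)=6188 f(17,-3)=17068 f(17,-1)=23630 f(17,1)=24174 f(17,3)=19431 f(17,5)=12375 f(17,7)=6188 f(17,9)=2380 f(17,11)=680 f(17,13)=136 f(17,15)=17 f(17,17)=1
t=18: f(18,-4)=23256 f(18,-2)=40698 f(18,0)=47804 f(18,2)=43605 f(18,4)=31806 f(18,6)=18563 f(18,8)=8568 f(18,10)=3060 f(18,12)=816 f(18,14)=153 f(18,16)=18 f(18,18)=1
t=19: f(19,-5)=23256 f(19,-3)=63954 f(19,-1)=88502 f(19,1)=91409 f(19,3)=75411 f(19,5)=50369 f(19,7)=27131 f(19,9)=11628 f(19,11)=3876 f(19,13)=969 f(19,15)=171 f(19,17)=19 f(19,19)=1
t=20: f(20,-4)=87210 f(20,-2)=152456 f(20,0)=179911 f(20,2)=166820 f(20,4)=125780 f(20,6)=77500 f(20,8)=38759 f(20,10)=15504 f(20,12)=4845 f(20,14)=1140 f(20,16)=190 f(20,18)=20 f(20,20)=1
Σ_s f(20,s) = 850136
P = 850136/1048576 = 106267/131072

Answer: 106267/131072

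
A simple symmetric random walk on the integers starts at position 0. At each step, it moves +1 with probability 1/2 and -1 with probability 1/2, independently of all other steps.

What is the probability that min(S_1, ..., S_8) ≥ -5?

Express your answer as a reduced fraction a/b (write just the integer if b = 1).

Let f(t,s) = #length-t paths at position s with S_1..S_t all ≥ -5.
f(t,s) = f(t-1,s-1) + f(t-1,s+1) for s ≥ -5; f(t,s) = 0 for s < -5.
t=0: f(0,0)=1
t=1: f(1,-1)=1 f(1,1)=1
t=2: f(2,-2)=1 f(2,0)=2 f(2,2)=1
t=3: f(3,-3)=1 f(3,-1)=3 f(3,1)=3 f(3,3)=1
t=4: f(4,-4)=1 f(4,-2)=4 f(4,0)=6 f(4,2)=4 f(4,4)=1
t=5: f(5,-5)=1 f(5,-3)=5 f(5,-1)=10 f(5,1)=10 f(5,3)=5 f(5,5)=1
t=6: f(6,-4)=6 f(6,-2)=15 f(6,0)=20 f(6,2)=15 f(6,4)=6 f(6,6)=1
t=7: f(7,-5)=6 f(7,-3)=21 f(7,-1)=35 f(7,1)=35 f(7,3)=21 f(7,5)=7 f(7,7)=1
t=8: f(8,-4)=27 f(8,-2)=56 f(8,0)=70 f(8,2)=56 f(8,4)=28 f(8,6)=8 f(8,8)=1
Σ_s f(8,s) = 246
P = 246/256 = 123/128

Answer: 123/128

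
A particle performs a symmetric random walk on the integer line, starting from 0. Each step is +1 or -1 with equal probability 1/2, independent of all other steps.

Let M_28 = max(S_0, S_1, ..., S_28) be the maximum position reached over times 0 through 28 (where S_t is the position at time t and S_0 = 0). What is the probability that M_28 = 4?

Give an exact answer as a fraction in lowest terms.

Answer: 30421755/268435456

Derivation:
Let M_28 = max(S_0,...,S_28). Use the reflection principle: for j ≥ 1, #{paths with M_28 ≥ j} = #{S_28 ≥ j} + #{S_28 ≥ j+1}.
By reflection, #{M_28 ≥ 4} = #{S_28 ≥ 4} + #{S_28 ≥ 5} = 76717268 + 46295513 = 123012781.
#{M_28 ≥ 5} = #{S_28 ≥ 5} + #{S_28 ≥ 6} = 46295513 + 46295513 = 92591026.
#{M_28 = 4} = 123012781 - 92591026 = 30421755.
P(M_28 = 4) = 30421755/268435456 = 30421755/268435456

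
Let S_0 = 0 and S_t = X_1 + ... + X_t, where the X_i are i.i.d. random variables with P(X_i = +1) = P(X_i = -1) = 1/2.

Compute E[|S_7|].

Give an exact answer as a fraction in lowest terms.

S_7 takes values m ≡ 1 (mod 2) with |m| ≤ 7; P(S_7=m) = C(7,(7+m)/2)/2^7.
Total paths: 2^7 = 128
Distribution: P(S=-7)=1/128, P(S=-5)=7/128, P(S=-3)=21/128, P(S=-1)=35/128, P(S=1)=35/128, P(S=3)=21/128, P(S=5)=7/128, P(S=7)=1/128
E[|S_7|] = Σ_m |m|·P(S_7=m) = 280/128 = 35/16

Answer: 35/16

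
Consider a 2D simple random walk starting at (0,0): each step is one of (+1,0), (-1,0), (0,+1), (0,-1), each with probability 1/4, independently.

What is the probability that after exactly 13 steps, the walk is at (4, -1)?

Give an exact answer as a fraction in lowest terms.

Answer: 920205/67108864

Derivation:
Let h be the number of horizontal steps (so 13-h are vertical). To end at (4,-1) need (h+4)/2 right-steps and ((13-h)-1)/2 up-steps.
Sum over h with 4 ≤ h ≤ 12, h ≡ 0 (mod 2), 13-h ≡ 1 (mod 2):
h=4: C(13,4)·C(4,4)·C(9,4) = 715·1·126 = 90090
h=6: C(13,6)·C(6,5)·C(7,3) = 1716·6·35 = 360360
h=8: C(13,8)·C(8,6)·C(5,2) = 1287·28·10 = 360360
h=10: C(13,10)·C(10,7)·C(3,1) = 286·120·3 = 102960
h=12: C(13,12)·C(12,8)·C(1,0) = 13·495·1 = 6435
Total favorable: 920205
Total paths: 4^13 = 67108864
P = 920205/67108864 = 920205/67108864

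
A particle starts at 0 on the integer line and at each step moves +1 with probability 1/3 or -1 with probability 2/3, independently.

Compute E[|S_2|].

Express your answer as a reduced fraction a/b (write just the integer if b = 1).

Answer: 10/9

Derivation:
S_2 takes values m ≡ 0 (mod 2) with |m| ≤ 2; P(S_2=m) = C(2,(2+m)/2) · (1/3)^((2+m)/2) · (2/3)^((2-m)/2).
Distribution: P(S=-2)=4/9, P(S=0)=4/9, P(S=2)=1/9
E[|S_2|] = Σ_m |m|·P(S_2=m) = 10/9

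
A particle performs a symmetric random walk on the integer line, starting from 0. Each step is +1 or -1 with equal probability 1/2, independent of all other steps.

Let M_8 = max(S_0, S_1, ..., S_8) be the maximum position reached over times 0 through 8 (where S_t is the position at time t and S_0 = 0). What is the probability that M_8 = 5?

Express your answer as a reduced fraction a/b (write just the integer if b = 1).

Answer: 1/32

Derivation:
Let M_8 = max(S_0,...,S_8). Use the reflection principle: for j ≥ 1, #{paths with M_8 ≥ j} = #{S_8 ≥ j} + #{S_8 ≥ j+1}.
By reflection, #{M_8 ≥ 5} = #{S_8 ≥ 5} + #{S_8 ≥ 6} = 9 + 9 = 18.
#{M_8 ≥ 6} = #{S_8 ≥ 6} + #{S_8 ≥ 7} = 9 + 1 = 10.
#{M_8 = 5} = 18 - 10 = 8.
P(M_8 = 5) = 8/256 = 1/32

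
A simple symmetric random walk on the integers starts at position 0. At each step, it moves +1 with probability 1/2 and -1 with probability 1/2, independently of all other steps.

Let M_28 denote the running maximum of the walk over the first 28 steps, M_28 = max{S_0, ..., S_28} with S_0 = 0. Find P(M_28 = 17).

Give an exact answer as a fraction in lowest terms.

Let M_28 = max(S_0,...,S_28). Use the reflection principle: for j ≥ 1, #{paths with M_28 ≥ j} = #{S_28 ≥ j} + #{S_28 ≥ j+1}.
By reflection, #{M_28 ≥ 17} = #{S_28 ≥ 17} + #{S_28 ≥ 18} = 122438 + 122438 = 244876.
#{M_28 ≥ 18} = #{S_28 ≥ 18} + #{S_28 ≥ 19} = 122438 + 24158 = 146596.
#{M_28 = 17} = 244876 - 146596 = 98280.
P(M_28 = 17) = 98280/268435456 = 12285/33554432

Answer: 12285/33554432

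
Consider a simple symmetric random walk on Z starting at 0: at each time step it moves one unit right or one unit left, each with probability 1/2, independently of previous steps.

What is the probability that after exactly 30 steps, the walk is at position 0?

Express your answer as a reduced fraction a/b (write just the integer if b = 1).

Answer: 9694845/67108864

Derivation:
To return to 0 after 30 steps: need exactly 15 steps of +1 and 15 of -1.
Favorable paths: C(30,15) = 155117520
Total paths: 2^30 = 1073741824
P = 155117520/1073741824 = 9694845/67108864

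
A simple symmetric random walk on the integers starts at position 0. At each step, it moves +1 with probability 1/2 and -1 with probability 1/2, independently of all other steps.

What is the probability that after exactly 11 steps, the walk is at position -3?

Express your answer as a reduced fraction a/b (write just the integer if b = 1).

Answer: 165/1024

Derivation:
To reach position -3 after 11 steps: need 4 steps of +1 and 7 of -1.
Favorable paths: C(11,4) = 330
Total paths: 2^11 = 2048
P = 330/2048 = 165/1024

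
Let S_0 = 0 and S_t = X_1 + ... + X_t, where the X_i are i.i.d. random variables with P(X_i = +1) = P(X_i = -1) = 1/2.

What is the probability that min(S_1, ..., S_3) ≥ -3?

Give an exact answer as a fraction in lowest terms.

Answer: 1

Derivation:
Let f(t,s) = #length-t paths at position s with S_1..S_t all ≥ -3.
f(t,s) = f(t-1,s-1) + f(t-1,s+1) for s ≥ -3; f(t,s) = 0 for s < -3.
t=0: f(0,0)=1
t=1: f(1,-1)=1 f(1,1)=1
t=2: f(2,-2)=1 f(2,0)=2 f(2,2)=1
t=3: f(3,-3)=1 f(3,-1)=3 f(3,1)=3 f(3,3)=1
Σ_s f(3,s) = 8
P = 8/8 = 1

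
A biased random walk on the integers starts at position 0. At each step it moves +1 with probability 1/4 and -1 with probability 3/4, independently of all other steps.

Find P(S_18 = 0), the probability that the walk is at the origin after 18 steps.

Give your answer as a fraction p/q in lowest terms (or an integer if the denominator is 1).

To be at 0 after 18 steps: need exactly 9 steps of +1 and 9 of -1.
Number of such sequences: C(18,9) = 48620
Each has probability (1/4)^9 · (3/4)^9 = 19683/68719476736
P = 48620 · 19683/68719476736 = 239246865/17179869184

Answer: 239246865/17179869184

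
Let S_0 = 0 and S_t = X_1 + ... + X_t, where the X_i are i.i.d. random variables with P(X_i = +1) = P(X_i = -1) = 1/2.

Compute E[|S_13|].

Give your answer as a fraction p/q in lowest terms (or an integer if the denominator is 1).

Answer: 3003/1024

Derivation:
S_13 takes values m ≡ 1 (mod 2) with |m| ≤ 13; P(S_13=m) = C(13,(13+m)/2)/2^13.
Total paths: 2^13 = 8192
Distribution: P(S=-13)=1/8192, P(S=-11)=13/8192, P(S=-9)=78/8192, P(S=-7)=286/8192, P(S=-5)=715/8192, P(S=-3)=1287/8192, P(S=-1)=1716/8192, P(S=1)=1716/8192, P(S=3)=1287/8192, P(S=5)=715/8192, P(S=7)=286/8192, P(S=9)=78/8192, P(S=11)=13/8192, P(S=13)=1/8192
E[|S_13|] = Σ_m |m|·P(S_13=m) = 24024/8192 = 3003/1024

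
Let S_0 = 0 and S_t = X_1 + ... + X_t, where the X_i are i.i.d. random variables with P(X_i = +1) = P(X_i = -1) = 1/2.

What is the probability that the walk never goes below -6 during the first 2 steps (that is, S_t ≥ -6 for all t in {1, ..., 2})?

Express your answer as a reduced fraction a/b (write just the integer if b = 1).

Let f(t,s) = #length-t paths at position s with S_1..S_t all ≥ -6.
f(t,s) = f(t-1,s-1) + f(t-1,s+1) for s ≥ -6; f(t,s) = 0 for s < -6.
t=0: f(0,0)=1
t=1: f(1,-1)=1 f(1,1)=1
t=2: f(2,-2)=1 f(2,0)=2 f(2,2)=1
Σ_s f(2,s) = 4
P = 4/4 = 1

Answer: 1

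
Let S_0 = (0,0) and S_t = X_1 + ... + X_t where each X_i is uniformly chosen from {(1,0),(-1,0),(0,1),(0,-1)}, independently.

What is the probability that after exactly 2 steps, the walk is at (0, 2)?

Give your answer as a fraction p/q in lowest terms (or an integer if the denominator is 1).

Let h be the number of horizontal steps (so 2-h are vertical). To end at (0,2) need (h+0)/2 right-steps and ((2-h)+2)/2 up-steps.
Sum over h with 0 ≤ h ≤ 0, h ≡ 0 (mod 2), 2-h ≡ 0 (mod 2):
h=0: C(2,0)·C(0,0)·C(2,2) = 1·1·1 = 1
Total favorable: 1
Total paths: 4^2 = 16
P = 1/16 = 1/16

Answer: 1/16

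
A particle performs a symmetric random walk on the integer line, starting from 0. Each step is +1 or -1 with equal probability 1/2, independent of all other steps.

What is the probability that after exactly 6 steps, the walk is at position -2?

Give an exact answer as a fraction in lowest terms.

Answer: 15/64

Derivation:
To reach position -2 after 6 steps: need 2 steps of +1 and 4 of -1.
Favorable paths: C(6,2) = 15
Total paths: 2^6 = 64
P = 15/64 = 15/64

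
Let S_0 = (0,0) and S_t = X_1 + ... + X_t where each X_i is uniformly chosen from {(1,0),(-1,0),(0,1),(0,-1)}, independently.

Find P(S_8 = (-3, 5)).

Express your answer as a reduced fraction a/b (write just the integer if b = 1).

Let h be the number of horizontal steps (so 8-h are vertical). To end at (-3,5) need (h-3)/2 right-steps and ((8-h)+5)/2 up-steps.
Sum over h with 3 ≤ h ≤ 3, h ≡ 1 (mod 2), 8-h ≡ 1 (mod 2):
h=3: C(8,3)·C(3,0)·C(5,5) = 56·1·1 = 56
Total favorable: 56
Total paths: 4^8 = 65536
P = 56/65536 = 7/8192

Answer: 7/8192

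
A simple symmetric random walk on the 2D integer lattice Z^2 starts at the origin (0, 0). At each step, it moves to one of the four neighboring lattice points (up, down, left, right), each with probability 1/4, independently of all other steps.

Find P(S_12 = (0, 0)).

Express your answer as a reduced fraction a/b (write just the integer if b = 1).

Let h be the number of horizontal steps (so 12-h are vertical). To end at (0,0) need (h+0)/2 right-steps and ((12-h)+0)/2 up-steps.
Sum over h with 0 ≤ h ≤ 12, h ≡ 0 (mod 2), 12-h ≡ 0 (mod 2):
h=0: C(12,0)·C(0,0)·C(12,6) = 1·1·924 = 924
h=2: C(12,2)·C(2,1)·C(10,5) = 66·2·252 = 33264
h=4: C(12,4)·C(4,2)·C(8,4) = 495·6·70 = 207900
h=6: C(12,6)·C(6,3)·C(6,3) = 924·20·20 = 369600
h=8: C(12,8)·C(8,4)·C(4,2) = 495·70·6 = 207900
h=10: C(12,10)·C(10,5)·C(2,1) = 66·252·2 = 33264
h=12: C(12,12)·C(12,6)·C(0,0) = 1·924·1 = 924
Total favorable: 853776
Total paths: 4^12 = 16777216
P = 853776/16777216 = 53361/1048576

Answer: 53361/1048576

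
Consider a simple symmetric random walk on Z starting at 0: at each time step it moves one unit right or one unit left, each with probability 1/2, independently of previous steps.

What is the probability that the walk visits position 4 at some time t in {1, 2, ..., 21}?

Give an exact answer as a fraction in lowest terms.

Answer: 200965/524288

Derivation:
Count via complement. Let g(t,s) = #length-t paths at position s with S_1..S_t all ≠ 4.
g(t,s) = g(t-1,s-1) + g(t-1,s+1) for s ≠ 4; g(t,4) = 0.
t=0: g(0,0)=1
t=1: g(1,-1)=1 g(1,1)=1
t=2: g(2,-2)=1 g(2,0)=2 g(2,2)=1
t=3: g(3,-3)=1 g(3,-1)=3 g(3,1)=3 g(3,3)=1
t=4: g(4,-4)=1 g(4,-2)=4 g(4,0)=6 g(4,2)=4
t=5: g(5,-5)=1 g(5,-3)=5 g(5,-1)=10 g(5,1)=10 g(5,3)=4
t=6: g(6,-6)=1 g(6,-4)=6 g(6,-2)=15 g(6,0)=20 g(6,2)=14
t=7: g(7,-7)=1 g(7,-5)=7 g(7,-3)=21 g(7,-1)=35 g(7,1)=34 g(7,3)=14
t=8: g(8,-8)=1 g(8,-6)=8 g(8,-4)=28 g(8,-2)=56 g(8,0)=69 g(8,2)=48
t=9: g(9,-9)=1 g(9,-7)=9 g(9,-5)=36 g(9,-3)=84 g(9,-1)=125 g(9,1)=117 g(9,3)=48
t=10: g(10,-10)=1 g(10,-8)=10 g(10,-6)=45 g(10,-4)=120 g(10,-2)=209 g(10,0)=242 g(10,2)=165
t=11: g(11,-11)=1 g(11,-9)=11 g(11,-7)=55 g(11,-5)=165 g(11,-3)=329 g(11,-1)=451 g(11,1)=407 g(11,3)=165
t=12: g(12,-12)=1 g(12,-10)=12 g(12,-8)=66 g(12,-6)=220 g(12,-4)=494 g(12,-2)=780 g(12,0)=858 g(12,2)=572
t=13: g(13,-13)=1 g(13,-11)=13 g(13,-9)=78 g(13,-7)=286 g(13,-5)=714 g(13,-3)=1274 g(13,-1)=1638 g(13,1)=1430 g(13,3)=572
t=14: g(14,-14)=1 g(14,-12)=14 g(14,-10)=91 g(14,-8)=364 g(14,-6)=1000 g(14,-4)=1988 g(14,-2)=2912 g(14,0)=3068 g(14,2)=2002
t=15: g(15,-15)=1 g(15,-13)=15 g(15,-11)=105 g(15,-9)=455 g(15,-7)=1364 g(15,-5)=2988 g(15,-3)=4900 g(15,-1)=5980 g(15,1)=5070 g(15,3)=2002
t=16: g(16,-16)=1 g(16,-14)=16 g(16,-12)=120 g(16,-10)=560 g(16,-8)=1819 g(16,-6)=4352 g(16,-4)=7888 g(16,-2)=10880 g(16,0)=11050 g(16,2)=7072
t=17: g(17,-17)=1 g(17,-15)=17 g(17,-13)=136 g(17,-11)=680 g(17,-9)=2379 g(17,-7)=6171 g(17,-5)=12240 g(17,-3)=18768 g(17,-1)=21930 g(17,1)=18122 g(17,3)=7072
t=18: g(18,-18)=1 g(18,-16)=18 g(18,-14)=153 g(18,-12)=816 g(18,-10)=3059 g(18,-8)=8550 g(18,-6)=18411 g(18,-4)=31008 g(18,-2)=40698 g(18,0)=40052 g(18,2)=25194
t=19: g(19,-19)=1 g(19,-17)=19 g(19,-15)=171 g(19,-13)=969 g(19,-11)=3875 g(19,-9)=11609 g(19,-7)=26961 g(19,-5)=49419 g(19,-3)=71706 g(19,-1)=80750 g(19,1)=65246 g(19,3)=25194
t=20: g(20,-20)=1 g(20,-18)=20 g(20,-16)=190 g(20,-14)=1140 g(20,-12)=4844 g(20,-10)=15484 g(20,-8)=38570 g(20,-6)=76380 g(20,-4)=121125 g(20,-2)=152456 g(20,0)=145996 g(20,2)=90440
t=21: g(21,-21)=1 g(21,-19)=21 g(21,-17)=210 g(21,-15)=1330 g(21,-13)=5984 g(21,-11)=20328 g(21,-9)=54054 g(21,-7)=114950 g(21,-5)=197505 g(21,-3)=273581 g(21,-1)=298452 g(21,1)=236436 g(21,3)=90440
Paths never hitting 4: Σ_s g(21,s) = 1293292
Paths hitting 4: 2^21 - 1293292 = 803860
P = 803860/2097152 = 200965/524288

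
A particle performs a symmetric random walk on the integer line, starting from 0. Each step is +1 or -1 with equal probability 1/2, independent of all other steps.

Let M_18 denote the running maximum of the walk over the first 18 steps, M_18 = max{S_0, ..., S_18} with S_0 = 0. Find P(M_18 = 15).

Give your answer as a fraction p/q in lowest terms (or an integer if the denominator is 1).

Answer: 9/131072

Derivation:
Let M_18 = max(S_0,...,S_18). Use the reflection principle: for j ≥ 1, #{paths with M_18 ≥ j} = #{S_18 ≥ j} + #{S_18 ≥ j+1}.
By reflection, #{M_18 ≥ 15} = #{S_18 ≥ 15} + #{S_18 ≥ 16} = 19 + 19 = 38.
#{M_18 ≥ 16} = #{S_18 ≥ 16} + #{S_18 ≥ 17} = 19 + 1 = 20.
#{M_18 = 15} = 38 - 20 = 18.
P(M_18 = 15) = 18/262144 = 9/131072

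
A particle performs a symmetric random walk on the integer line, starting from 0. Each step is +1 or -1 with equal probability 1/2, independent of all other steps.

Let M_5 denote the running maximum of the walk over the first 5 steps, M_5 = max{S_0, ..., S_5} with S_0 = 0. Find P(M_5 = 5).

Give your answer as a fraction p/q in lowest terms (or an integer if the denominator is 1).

Let M_5 = max(S_0,...,S_5). Use the reflection principle: for j ≥ 1, #{paths with M_5 ≥ j} = #{S_5 ≥ j} + #{S_5 ≥ j+1}.
By reflection, #{M_5 ≥ 5} = #{S_5 ≥ 5} + #{S_5 ≥ 6} = 1 + 0 = 1.
#{M_5 ≥ 6} = #{S_5 ≥ 6} + #{S_5 ≥ 7} = 0 + 0 = 0.
#{M_5 = 5} = 1 - 0 = 1.
P(M_5 = 5) = 1/32 = 1/32

Answer: 1/32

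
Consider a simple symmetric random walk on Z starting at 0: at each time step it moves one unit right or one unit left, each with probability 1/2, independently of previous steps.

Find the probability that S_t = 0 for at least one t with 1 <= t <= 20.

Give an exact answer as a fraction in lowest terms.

Count via complement. Let g(t,s) = #length-t paths at position s with S_1..S_t all ≠ 0.
g(t,s) = g(t-1,s-1) + g(t-1,s+1) for s ≠ 0; g(t,0) = 0.
t=0: g(0,0)=1
t=1: g(1,-1)=1 g(1,1)=1
t=2: g(2,-2)=1 g(2,2)=1
t=3: g(3,-3)=1 g(3,-1)=1 g(3,1)=1 g(3,3)=1
t=4: g(4,-4)=1 g(4,-2)=2 g(4,2)=2 g(4,4)=1
t=5: g(5,-5)=1 g(5,-3)=3 g(5,-1)=2 g(5,1)=2 g(5,3)=3 g(5,5)=1
t=6: g(6,-6)=1 g(6,-4)=4 g(6,-2)=5 g(6,2)=5 g(6,4)=4 g(6,6)=1
t=7: g(7,-7)=1 g(7,-5)=5 g(7,-3)=9 g(7,-1)=5 g(7,1)=5 g(7,3)=9 g(7,5)=5 g(7,7)=1
t=8: g(8,-8)=1 g(8,-6)=6 g(8,-4)=14 g(8,-2)=14 g(8,2)=14 g(8,4)=14 g(8,6)=6 g(8,8)=1
t=9: g(9,-9)=1 g(9,-7)=7 g(9,-5)=20 g(9,-3)=28 g(9,-1)=14 g(9,1)=14 g(9,3)=28 g(9,5)=20 g(9,7)=7 g(9,9)=1
t=10: g(10,-10)=1 g(10,-8)=8 g(10,-6)=27 g(10,-4)=48 g(10,-2)=42 g(10,2)=42 g(10,4)=48 g(10,6)=27 g(10,8)=8 g(10,10)=1
t=11: g(11,-11)=1 g(11,-9)=9 g(11,-7)=35 g(11,-5)=75 g(11,-3)=90 g(11,-1)=42 g(11,1)=42 g(11,3)=90 g(11,5)=75 g(11,7)=35 g(11,9)=9 g(11,11)=1
t=12: g(12,-12)=1 g(12,-10)=10 g(12,-8)=44 g(12,-6)=110 g(12,-4)=165 g(12,-2)=132 g(12,2)=132 g(12,4)=165 g(12,6)=110 g(12,8)=44 g(12,10)=10 g(12,12)=1
t=13: g(13,-13)=1 g(13,-11)=11 g(13,-9)=54 g(13,-7)=154 g(13,-5)=275 g(13,-3)=297 g(13,-1)=132 g(13,1)=132 g(13,3)=297 g(13,5)=275 g(13,7)=154 g(13,9)=54 g(13,11)=11 g(13,13)=1
t=14: g(14,-14)=1 g(14,-12)=12 g(14,-10)=65 g(14,-8)=208 g(14,-6)=429 g(14,-4)=572 g(14,-2)=429 g(14,2)=429 g(14,4)=572 g(14,6)=429 g(14,8)=208 g(14,10)=65 g(14,12)=12 g(14,14)=1
t=15: g(15,-15)=1 g(15,-13)=13 g(15,-11)=77 g(15,-9)=273 g(15,-7)=637 g(15,-5)=1001 g(15,-3)=1001 g(15,-1)=429 g(15,1)=429 g(15,3)=1001 g(15,5)=1001 g(15,7)=637 g(15,9)=273 g(15,11)=77 g(15,13)=13 g(15,15)=1
t=16: g(16,-16)=1 g(16,-14)=14 g(16,-12)=90 g(16,-10)=350 g(16,-8)=910 g(16,-6)=1638 g(16,-4)=2002 g(16,-2)=1430 g(16,2)=1430 g(16,4)=2002 g(16,6)=1638 g(16,8)=910 g(16,10)=350 g(16,12)=90 g(16,14)=14 g(16,16)=1
t=17: g(17,-17)=1 g(17,-15)=15 g(17,-13)=104 g(17,-11)=440 g(17,-9)=1260 g(17,-7)=2548 g(17,-5)=3640 g(17,-3)=3432 g(17,-1)=1430 g(17,1)=1430 g(17,3)=3432 g(17,5)=3640 g(17,7)=2548 g(17,9)=1260 g(17,11)=440 g(17,13)=104 g(17,15)=15 g(17,17)=1
t=18: g(18,-18)=1 g(18,-16)=16 g(18,-14)=119 g(18,-12)=544 g(18,-10)=1700 g(18,-8)=3808 g(18,-6)=6188 g(18,-4)=7072 g(18,-2)=4862 g(18,2)=4862 g(18,4)=7072 g(18,6)=6188 g(18,8)=3808 g(18,10)=1700 g(18,12)=544 g(18,14)=119 g(18,16)=16 g(18,18)=1
t=19: g(19,-19)=1 g(19,-17)=17 g(19,-15)=135 g(19,-13)=663 g(19,-11)=2244 g(19,-9)=5508 g(19,-7)=9996 g(19,-5)=13260 g(19,-3)=11934 g(19,-1)=4862 g(19,1)=4862 g(19,3)=11934 g(19,5)=13260 g(19,7)=9996 g(19,9)=5508 g(19,11)=2244 g(19,13)=663 g(19,15)=135 g(19,17)=17 g(19,19)=1
t=20: g(20,-20)=1 g(20,-18)=18 g(20,-16)=152 g(20,-14)=798 g(20,-12)=2907 g(20,-10)=7752 g(20,-8)=15504 g(20,-6)=23256 g(20,-4)=25194 g(20,-2)=16796 g(20,2)=16796 g(20,4)=25194 g(20,6)=23256 g(20,8)=15504 g(20,10)=7752 g(20,12)=2907 g(20,14)=798 g(20,16)=152 g(20,18)=18 g(20,20)=1
Paths never hitting 0: Σ_s g(20,s) = 184756
Paths hitting 0: 2^20 - 184756 = 863820
P = 863820/1048576 = 215955/262144

Answer: 215955/262144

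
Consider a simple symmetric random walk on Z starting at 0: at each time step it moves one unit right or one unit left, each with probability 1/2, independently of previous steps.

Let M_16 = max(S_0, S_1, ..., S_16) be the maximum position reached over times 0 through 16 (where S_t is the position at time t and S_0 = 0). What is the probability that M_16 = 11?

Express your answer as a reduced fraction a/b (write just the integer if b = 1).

Let M_16 = max(S_0,...,S_16). Use the reflection principle: for j ≥ 1, #{paths with M_16 ≥ j} = #{S_16 ≥ j} + #{S_16 ≥ j+1}.
By reflection, #{M_16 ≥ 11} = #{S_16 ≥ 11} + #{S_16 ≥ 12} = 137 + 137 = 274.
#{M_16 ≥ 12} = #{S_16 ≥ 12} + #{S_16 ≥ 13} = 137 + 17 = 154.
#{M_16 = 11} = 274 - 154 = 120.
P(M_16 = 11) = 120/65536 = 15/8192

Answer: 15/8192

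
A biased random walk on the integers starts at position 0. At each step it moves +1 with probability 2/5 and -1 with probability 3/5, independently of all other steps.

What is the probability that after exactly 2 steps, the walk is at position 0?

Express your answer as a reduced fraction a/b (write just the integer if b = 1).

Answer: 12/25

Derivation:
To be at 0 after 2 steps: need exactly 1 step of +1 and 1 of -1.
Number of such sequences: C(2,1) = 2
Each has probability (2/5)^1 · (3/5)^1 = 6/25
P = 2 · 6/25 = 12/25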